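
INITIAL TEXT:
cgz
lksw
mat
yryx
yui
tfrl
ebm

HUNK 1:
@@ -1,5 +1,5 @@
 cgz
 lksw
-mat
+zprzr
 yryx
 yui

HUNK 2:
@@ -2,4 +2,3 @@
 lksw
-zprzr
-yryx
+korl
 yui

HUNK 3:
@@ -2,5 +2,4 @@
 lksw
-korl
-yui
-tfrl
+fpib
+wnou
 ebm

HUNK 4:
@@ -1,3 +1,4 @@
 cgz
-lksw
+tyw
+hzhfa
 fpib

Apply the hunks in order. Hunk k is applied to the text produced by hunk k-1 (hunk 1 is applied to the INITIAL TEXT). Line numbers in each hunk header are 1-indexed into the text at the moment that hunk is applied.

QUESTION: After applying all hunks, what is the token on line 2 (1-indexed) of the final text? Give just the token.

Hunk 1: at line 1 remove [mat] add [zprzr] -> 7 lines: cgz lksw zprzr yryx yui tfrl ebm
Hunk 2: at line 2 remove [zprzr,yryx] add [korl] -> 6 lines: cgz lksw korl yui tfrl ebm
Hunk 3: at line 2 remove [korl,yui,tfrl] add [fpib,wnou] -> 5 lines: cgz lksw fpib wnou ebm
Hunk 4: at line 1 remove [lksw] add [tyw,hzhfa] -> 6 lines: cgz tyw hzhfa fpib wnou ebm
Final line 2: tyw

Answer: tyw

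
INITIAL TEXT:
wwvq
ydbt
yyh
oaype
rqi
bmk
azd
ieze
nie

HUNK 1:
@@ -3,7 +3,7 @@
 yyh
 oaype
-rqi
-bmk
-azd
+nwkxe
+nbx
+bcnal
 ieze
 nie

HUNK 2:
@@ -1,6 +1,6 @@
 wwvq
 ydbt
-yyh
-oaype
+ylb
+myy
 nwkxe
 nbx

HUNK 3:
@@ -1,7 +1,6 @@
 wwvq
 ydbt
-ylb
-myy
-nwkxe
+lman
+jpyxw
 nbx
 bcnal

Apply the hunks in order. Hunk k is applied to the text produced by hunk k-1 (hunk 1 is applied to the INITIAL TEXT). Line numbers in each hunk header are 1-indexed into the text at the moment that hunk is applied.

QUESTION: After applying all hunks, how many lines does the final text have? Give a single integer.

Hunk 1: at line 3 remove [rqi,bmk,azd] add [nwkxe,nbx,bcnal] -> 9 lines: wwvq ydbt yyh oaype nwkxe nbx bcnal ieze nie
Hunk 2: at line 1 remove [yyh,oaype] add [ylb,myy] -> 9 lines: wwvq ydbt ylb myy nwkxe nbx bcnal ieze nie
Hunk 3: at line 1 remove [ylb,myy,nwkxe] add [lman,jpyxw] -> 8 lines: wwvq ydbt lman jpyxw nbx bcnal ieze nie
Final line count: 8

Answer: 8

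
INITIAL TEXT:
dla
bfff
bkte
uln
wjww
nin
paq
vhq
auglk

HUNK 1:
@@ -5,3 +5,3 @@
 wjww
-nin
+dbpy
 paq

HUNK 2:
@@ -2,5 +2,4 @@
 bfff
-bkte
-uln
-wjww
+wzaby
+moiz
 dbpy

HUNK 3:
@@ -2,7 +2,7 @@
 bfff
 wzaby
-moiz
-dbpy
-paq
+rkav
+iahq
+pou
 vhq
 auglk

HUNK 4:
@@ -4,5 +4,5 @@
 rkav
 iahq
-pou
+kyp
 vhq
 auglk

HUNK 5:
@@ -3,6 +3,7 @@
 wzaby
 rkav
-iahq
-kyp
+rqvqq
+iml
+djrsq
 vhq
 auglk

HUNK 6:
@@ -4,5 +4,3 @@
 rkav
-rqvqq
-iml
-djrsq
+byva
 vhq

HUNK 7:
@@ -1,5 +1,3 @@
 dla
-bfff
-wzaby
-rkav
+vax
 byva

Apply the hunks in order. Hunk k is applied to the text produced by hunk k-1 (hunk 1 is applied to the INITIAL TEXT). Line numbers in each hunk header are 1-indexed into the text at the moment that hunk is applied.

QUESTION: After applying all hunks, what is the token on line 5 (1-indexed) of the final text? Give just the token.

Hunk 1: at line 5 remove [nin] add [dbpy] -> 9 lines: dla bfff bkte uln wjww dbpy paq vhq auglk
Hunk 2: at line 2 remove [bkte,uln,wjww] add [wzaby,moiz] -> 8 lines: dla bfff wzaby moiz dbpy paq vhq auglk
Hunk 3: at line 2 remove [moiz,dbpy,paq] add [rkav,iahq,pou] -> 8 lines: dla bfff wzaby rkav iahq pou vhq auglk
Hunk 4: at line 4 remove [pou] add [kyp] -> 8 lines: dla bfff wzaby rkav iahq kyp vhq auglk
Hunk 5: at line 3 remove [iahq,kyp] add [rqvqq,iml,djrsq] -> 9 lines: dla bfff wzaby rkav rqvqq iml djrsq vhq auglk
Hunk 6: at line 4 remove [rqvqq,iml,djrsq] add [byva] -> 7 lines: dla bfff wzaby rkav byva vhq auglk
Hunk 7: at line 1 remove [bfff,wzaby,rkav] add [vax] -> 5 lines: dla vax byva vhq auglk
Final line 5: auglk

Answer: auglk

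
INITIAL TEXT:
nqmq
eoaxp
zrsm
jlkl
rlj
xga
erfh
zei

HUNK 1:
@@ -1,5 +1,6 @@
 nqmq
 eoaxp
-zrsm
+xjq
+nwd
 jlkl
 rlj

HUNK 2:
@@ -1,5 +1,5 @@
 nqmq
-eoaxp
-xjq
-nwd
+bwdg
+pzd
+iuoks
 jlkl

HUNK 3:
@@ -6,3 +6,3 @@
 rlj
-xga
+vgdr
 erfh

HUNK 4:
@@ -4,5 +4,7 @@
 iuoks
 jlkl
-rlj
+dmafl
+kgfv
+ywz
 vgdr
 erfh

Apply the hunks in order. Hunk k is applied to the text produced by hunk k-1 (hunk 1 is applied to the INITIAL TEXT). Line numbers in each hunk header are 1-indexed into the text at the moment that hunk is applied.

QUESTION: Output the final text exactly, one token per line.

Answer: nqmq
bwdg
pzd
iuoks
jlkl
dmafl
kgfv
ywz
vgdr
erfh
zei

Derivation:
Hunk 1: at line 1 remove [zrsm] add [xjq,nwd] -> 9 lines: nqmq eoaxp xjq nwd jlkl rlj xga erfh zei
Hunk 2: at line 1 remove [eoaxp,xjq,nwd] add [bwdg,pzd,iuoks] -> 9 lines: nqmq bwdg pzd iuoks jlkl rlj xga erfh zei
Hunk 3: at line 6 remove [xga] add [vgdr] -> 9 lines: nqmq bwdg pzd iuoks jlkl rlj vgdr erfh zei
Hunk 4: at line 4 remove [rlj] add [dmafl,kgfv,ywz] -> 11 lines: nqmq bwdg pzd iuoks jlkl dmafl kgfv ywz vgdr erfh zei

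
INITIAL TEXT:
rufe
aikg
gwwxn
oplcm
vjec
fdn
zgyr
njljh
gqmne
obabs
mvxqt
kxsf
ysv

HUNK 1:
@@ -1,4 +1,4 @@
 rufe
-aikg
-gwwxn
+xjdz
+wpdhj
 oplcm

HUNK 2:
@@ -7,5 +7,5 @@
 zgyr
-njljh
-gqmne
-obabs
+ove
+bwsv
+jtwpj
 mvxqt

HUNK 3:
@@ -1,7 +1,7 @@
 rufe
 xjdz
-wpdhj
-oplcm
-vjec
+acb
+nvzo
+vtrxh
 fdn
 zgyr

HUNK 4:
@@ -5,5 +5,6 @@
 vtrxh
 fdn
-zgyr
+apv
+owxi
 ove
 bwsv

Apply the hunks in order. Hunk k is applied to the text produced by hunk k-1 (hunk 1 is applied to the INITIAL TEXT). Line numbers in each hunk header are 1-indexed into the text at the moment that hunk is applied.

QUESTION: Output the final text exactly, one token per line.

Answer: rufe
xjdz
acb
nvzo
vtrxh
fdn
apv
owxi
ove
bwsv
jtwpj
mvxqt
kxsf
ysv

Derivation:
Hunk 1: at line 1 remove [aikg,gwwxn] add [xjdz,wpdhj] -> 13 lines: rufe xjdz wpdhj oplcm vjec fdn zgyr njljh gqmne obabs mvxqt kxsf ysv
Hunk 2: at line 7 remove [njljh,gqmne,obabs] add [ove,bwsv,jtwpj] -> 13 lines: rufe xjdz wpdhj oplcm vjec fdn zgyr ove bwsv jtwpj mvxqt kxsf ysv
Hunk 3: at line 1 remove [wpdhj,oplcm,vjec] add [acb,nvzo,vtrxh] -> 13 lines: rufe xjdz acb nvzo vtrxh fdn zgyr ove bwsv jtwpj mvxqt kxsf ysv
Hunk 4: at line 5 remove [zgyr] add [apv,owxi] -> 14 lines: rufe xjdz acb nvzo vtrxh fdn apv owxi ove bwsv jtwpj mvxqt kxsf ysv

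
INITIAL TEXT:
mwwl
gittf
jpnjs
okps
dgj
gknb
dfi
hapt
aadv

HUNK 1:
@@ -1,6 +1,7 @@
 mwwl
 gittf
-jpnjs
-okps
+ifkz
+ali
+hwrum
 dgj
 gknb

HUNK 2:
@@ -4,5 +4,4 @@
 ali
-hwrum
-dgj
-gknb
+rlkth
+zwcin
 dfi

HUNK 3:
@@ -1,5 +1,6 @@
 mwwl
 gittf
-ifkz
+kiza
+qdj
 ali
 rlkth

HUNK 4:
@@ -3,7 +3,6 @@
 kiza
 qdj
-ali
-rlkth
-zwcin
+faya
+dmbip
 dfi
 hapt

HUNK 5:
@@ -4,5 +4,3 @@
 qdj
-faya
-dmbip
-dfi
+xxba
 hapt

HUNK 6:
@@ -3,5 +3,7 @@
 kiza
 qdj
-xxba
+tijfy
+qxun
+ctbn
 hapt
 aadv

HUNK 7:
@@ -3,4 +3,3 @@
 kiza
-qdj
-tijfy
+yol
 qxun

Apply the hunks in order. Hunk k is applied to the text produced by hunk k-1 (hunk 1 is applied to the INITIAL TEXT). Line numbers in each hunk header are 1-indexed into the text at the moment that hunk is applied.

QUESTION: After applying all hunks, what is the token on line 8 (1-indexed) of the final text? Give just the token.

Hunk 1: at line 1 remove [jpnjs,okps] add [ifkz,ali,hwrum] -> 10 lines: mwwl gittf ifkz ali hwrum dgj gknb dfi hapt aadv
Hunk 2: at line 4 remove [hwrum,dgj,gknb] add [rlkth,zwcin] -> 9 lines: mwwl gittf ifkz ali rlkth zwcin dfi hapt aadv
Hunk 3: at line 1 remove [ifkz] add [kiza,qdj] -> 10 lines: mwwl gittf kiza qdj ali rlkth zwcin dfi hapt aadv
Hunk 4: at line 3 remove [ali,rlkth,zwcin] add [faya,dmbip] -> 9 lines: mwwl gittf kiza qdj faya dmbip dfi hapt aadv
Hunk 5: at line 4 remove [faya,dmbip,dfi] add [xxba] -> 7 lines: mwwl gittf kiza qdj xxba hapt aadv
Hunk 6: at line 3 remove [xxba] add [tijfy,qxun,ctbn] -> 9 lines: mwwl gittf kiza qdj tijfy qxun ctbn hapt aadv
Hunk 7: at line 3 remove [qdj,tijfy] add [yol] -> 8 lines: mwwl gittf kiza yol qxun ctbn hapt aadv
Final line 8: aadv

Answer: aadv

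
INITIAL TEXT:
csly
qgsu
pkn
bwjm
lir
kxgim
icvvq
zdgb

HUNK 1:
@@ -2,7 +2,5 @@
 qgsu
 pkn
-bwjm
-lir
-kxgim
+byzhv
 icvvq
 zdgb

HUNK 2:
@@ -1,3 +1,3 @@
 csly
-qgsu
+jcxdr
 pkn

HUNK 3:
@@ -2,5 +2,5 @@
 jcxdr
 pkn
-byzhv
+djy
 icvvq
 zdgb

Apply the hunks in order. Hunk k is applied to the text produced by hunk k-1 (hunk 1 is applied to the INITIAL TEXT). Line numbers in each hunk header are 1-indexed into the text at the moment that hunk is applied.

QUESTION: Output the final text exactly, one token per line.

Answer: csly
jcxdr
pkn
djy
icvvq
zdgb

Derivation:
Hunk 1: at line 2 remove [bwjm,lir,kxgim] add [byzhv] -> 6 lines: csly qgsu pkn byzhv icvvq zdgb
Hunk 2: at line 1 remove [qgsu] add [jcxdr] -> 6 lines: csly jcxdr pkn byzhv icvvq zdgb
Hunk 3: at line 2 remove [byzhv] add [djy] -> 6 lines: csly jcxdr pkn djy icvvq zdgb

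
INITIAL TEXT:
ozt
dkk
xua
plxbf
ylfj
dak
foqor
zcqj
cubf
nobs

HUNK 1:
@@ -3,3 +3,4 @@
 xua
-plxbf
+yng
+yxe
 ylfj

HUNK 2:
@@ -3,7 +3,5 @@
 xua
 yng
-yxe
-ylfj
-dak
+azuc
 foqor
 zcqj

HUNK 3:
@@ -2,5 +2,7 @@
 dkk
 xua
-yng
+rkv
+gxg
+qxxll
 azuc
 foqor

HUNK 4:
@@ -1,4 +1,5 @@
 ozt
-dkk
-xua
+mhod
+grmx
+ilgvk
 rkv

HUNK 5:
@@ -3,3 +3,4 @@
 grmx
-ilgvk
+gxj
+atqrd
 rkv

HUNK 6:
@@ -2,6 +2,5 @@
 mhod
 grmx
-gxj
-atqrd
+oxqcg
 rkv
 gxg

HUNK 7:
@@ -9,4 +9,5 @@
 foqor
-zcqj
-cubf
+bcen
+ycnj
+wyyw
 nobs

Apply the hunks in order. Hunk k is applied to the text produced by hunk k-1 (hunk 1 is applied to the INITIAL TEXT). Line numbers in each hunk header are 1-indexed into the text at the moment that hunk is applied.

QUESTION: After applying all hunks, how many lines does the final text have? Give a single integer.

Hunk 1: at line 3 remove [plxbf] add [yng,yxe] -> 11 lines: ozt dkk xua yng yxe ylfj dak foqor zcqj cubf nobs
Hunk 2: at line 3 remove [yxe,ylfj,dak] add [azuc] -> 9 lines: ozt dkk xua yng azuc foqor zcqj cubf nobs
Hunk 3: at line 2 remove [yng] add [rkv,gxg,qxxll] -> 11 lines: ozt dkk xua rkv gxg qxxll azuc foqor zcqj cubf nobs
Hunk 4: at line 1 remove [dkk,xua] add [mhod,grmx,ilgvk] -> 12 lines: ozt mhod grmx ilgvk rkv gxg qxxll azuc foqor zcqj cubf nobs
Hunk 5: at line 3 remove [ilgvk] add [gxj,atqrd] -> 13 lines: ozt mhod grmx gxj atqrd rkv gxg qxxll azuc foqor zcqj cubf nobs
Hunk 6: at line 2 remove [gxj,atqrd] add [oxqcg] -> 12 lines: ozt mhod grmx oxqcg rkv gxg qxxll azuc foqor zcqj cubf nobs
Hunk 7: at line 9 remove [zcqj,cubf] add [bcen,ycnj,wyyw] -> 13 lines: ozt mhod grmx oxqcg rkv gxg qxxll azuc foqor bcen ycnj wyyw nobs
Final line count: 13

Answer: 13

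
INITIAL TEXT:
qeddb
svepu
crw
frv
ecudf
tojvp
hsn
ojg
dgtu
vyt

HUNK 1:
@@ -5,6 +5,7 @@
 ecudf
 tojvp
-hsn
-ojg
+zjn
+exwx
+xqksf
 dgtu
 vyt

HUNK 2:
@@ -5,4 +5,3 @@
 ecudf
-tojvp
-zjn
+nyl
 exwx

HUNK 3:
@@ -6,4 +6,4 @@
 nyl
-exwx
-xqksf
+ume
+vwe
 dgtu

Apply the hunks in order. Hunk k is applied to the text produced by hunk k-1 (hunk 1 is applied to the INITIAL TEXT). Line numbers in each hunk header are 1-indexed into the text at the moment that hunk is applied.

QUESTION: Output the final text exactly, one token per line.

Answer: qeddb
svepu
crw
frv
ecudf
nyl
ume
vwe
dgtu
vyt

Derivation:
Hunk 1: at line 5 remove [hsn,ojg] add [zjn,exwx,xqksf] -> 11 lines: qeddb svepu crw frv ecudf tojvp zjn exwx xqksf dgtu vyt
Hunk 2: at line 5 remove [tojvp,zjn] add [nyl] -> 10 lines: qeddb svepu crw frv ecudf nyl exwx xqksf dgtu vyt
Hunk 3: at line 6 remove [exwx,xqksf] add [ume,vwe] -> 10 lines: qeddb svepu crw frv ecudf nyl ume vwe dgtu vyt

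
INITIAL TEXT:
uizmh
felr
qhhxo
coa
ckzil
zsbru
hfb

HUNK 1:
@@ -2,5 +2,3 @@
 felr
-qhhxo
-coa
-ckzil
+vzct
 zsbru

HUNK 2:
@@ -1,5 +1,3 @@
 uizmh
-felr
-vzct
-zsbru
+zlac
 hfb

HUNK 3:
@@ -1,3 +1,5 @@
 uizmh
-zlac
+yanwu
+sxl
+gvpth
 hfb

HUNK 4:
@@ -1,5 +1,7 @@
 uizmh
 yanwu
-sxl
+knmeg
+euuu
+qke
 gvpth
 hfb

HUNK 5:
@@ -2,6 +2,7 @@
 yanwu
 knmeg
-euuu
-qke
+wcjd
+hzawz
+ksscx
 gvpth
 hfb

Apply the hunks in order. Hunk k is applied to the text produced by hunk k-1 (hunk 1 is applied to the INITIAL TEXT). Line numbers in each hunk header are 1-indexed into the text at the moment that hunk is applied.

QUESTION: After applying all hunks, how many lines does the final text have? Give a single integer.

Answer: 8

Derivation:
Hunk 1: at line 2 remove [qhhxo,coa,ckzil] add [vzct] -> 5 lines: uizmh felr vzct zsbru hfb
Hunk 2: at line 1 remove [felr,vzct,zsbru] add [zlac] -> 3 lines: uizmh zlac hfb
Hunk 3: at line 1 remove [zlac] add [yanwu,sxl,gvpth] -> 5 lines: uizmh yanwu sxl gvpth hfb
Hunk 4: at line 1 remove [sxl] add [knmeg,euuu,qke] -> 7 lines: uizmh yanwu knmeg euuu qke gvpth hfb
Hunk 5: at line 2 remove [euuu,qke] add [wcjd,hzawz,ksscx] -> 8 lines: uizmh yanwu knmeg wcjd hzawz ksscx gvpth hfb
Final line count: 8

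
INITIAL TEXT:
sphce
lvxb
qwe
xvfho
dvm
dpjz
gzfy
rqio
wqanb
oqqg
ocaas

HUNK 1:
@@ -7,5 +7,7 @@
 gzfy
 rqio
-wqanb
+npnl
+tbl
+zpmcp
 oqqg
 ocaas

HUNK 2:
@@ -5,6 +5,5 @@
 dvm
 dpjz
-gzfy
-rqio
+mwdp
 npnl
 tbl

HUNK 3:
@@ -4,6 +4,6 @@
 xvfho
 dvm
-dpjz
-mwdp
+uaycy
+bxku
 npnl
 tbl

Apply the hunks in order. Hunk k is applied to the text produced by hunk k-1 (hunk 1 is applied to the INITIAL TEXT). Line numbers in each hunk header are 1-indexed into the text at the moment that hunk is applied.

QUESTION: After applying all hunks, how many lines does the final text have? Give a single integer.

Hunk 1: at line 7 remove [wqanb] add [npnl,tbl,zpmcp] -> 13 lines: sphce lvxb qwe xvfho dvm dpjz gzfy rqio npnl tbl zpmcp oqqg ocaas
Hunk 2: at line 5 remove [gzfy,rqio] add [mwdp] -> 12 lines: sphce lvxb qwe xvfho dvm dpjz mwdp npnl tbl zpmcp oqqg ocaas
Hunk 3: at line 4 remove [dpjz,mwdp] add [uaycy,bxku] -> 12 lines: sphce lvxb qwe xvfho dvm uaycy bxku npnl tbl zpmcp oqqg ocaas
Final line count: 12

Answer: 12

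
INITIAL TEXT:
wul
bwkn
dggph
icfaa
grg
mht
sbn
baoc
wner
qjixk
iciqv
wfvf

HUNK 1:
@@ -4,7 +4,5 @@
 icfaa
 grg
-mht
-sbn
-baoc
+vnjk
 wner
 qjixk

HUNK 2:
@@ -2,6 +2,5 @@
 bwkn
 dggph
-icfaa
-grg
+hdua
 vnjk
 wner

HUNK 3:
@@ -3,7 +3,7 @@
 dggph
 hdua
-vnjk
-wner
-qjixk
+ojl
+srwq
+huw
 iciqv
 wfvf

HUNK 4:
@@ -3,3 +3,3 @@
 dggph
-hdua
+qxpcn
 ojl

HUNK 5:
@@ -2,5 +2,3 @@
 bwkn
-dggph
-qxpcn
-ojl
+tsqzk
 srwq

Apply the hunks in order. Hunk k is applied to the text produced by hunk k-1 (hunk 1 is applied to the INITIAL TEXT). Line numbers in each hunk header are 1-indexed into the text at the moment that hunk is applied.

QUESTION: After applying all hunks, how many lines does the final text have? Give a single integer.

Hunk 1: at line 4 remove [mht,sbn,baoc] add [vnjk] -> 10 lines: wul bwkn dggph icfaa grg vnjk wner qjixk iciqv wfvf
Hunk 2: at line 2 remove [icfaa,grg] add [hdua] -> 9 lines: wul bwkn dggph hdua vnjk wner qjixk iciqv wfvf
Hunk 3: at line 3 remove [vnjk,wner,qjixk] add [ojl,srwq,huw] -> 9 lines: wul bwkn dggph hdua ojl srwq huw iciqv wfvf
Hunk 4: at line 3 remove [hdua] add [qxpcn] -> 9 lines: wul bwkn dggph qxpcn ojl srwq huw iciqv wfvf
Hunk 5: at line 2 remove [dggph,qxpcn,ojl] add [tsqzk] -> 7 lines: wul bwkn tsqzk srwq huw iciqv wfvf
Final line count: 7

Answer: 7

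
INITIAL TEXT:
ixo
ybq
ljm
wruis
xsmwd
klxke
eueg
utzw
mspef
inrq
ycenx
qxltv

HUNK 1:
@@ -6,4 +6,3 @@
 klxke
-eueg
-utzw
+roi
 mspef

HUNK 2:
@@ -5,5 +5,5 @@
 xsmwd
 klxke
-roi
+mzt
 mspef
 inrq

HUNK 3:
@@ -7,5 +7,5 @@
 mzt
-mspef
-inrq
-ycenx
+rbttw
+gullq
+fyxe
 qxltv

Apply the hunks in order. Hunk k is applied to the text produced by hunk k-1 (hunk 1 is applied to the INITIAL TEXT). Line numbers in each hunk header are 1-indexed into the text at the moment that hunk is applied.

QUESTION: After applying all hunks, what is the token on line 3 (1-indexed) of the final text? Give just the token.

Answer: ljm

Derivation:
Hunk 1: at line 6 remove [eueg,utzw] add [roi] -> 11 lines: ixo ybq ljm wruis xsmwd klxke roi mspef inrq ycenx qxltv
Hunk 2: at line 5 remove [roi] add [mzt] -> 11 lines: ixo ybq ljm wruis xsmwd klxke mzt mspef inrq ycenx qxltv
Hunk 3: at line 7 remove [mspef,inrq,ycenx] add [rbttw,gullq,fyxe] -> 11 lines: ixo ybq ljm wruis xsmwd klxke mzt rbttw gullq fyxe qxltv
Final line 3: ljm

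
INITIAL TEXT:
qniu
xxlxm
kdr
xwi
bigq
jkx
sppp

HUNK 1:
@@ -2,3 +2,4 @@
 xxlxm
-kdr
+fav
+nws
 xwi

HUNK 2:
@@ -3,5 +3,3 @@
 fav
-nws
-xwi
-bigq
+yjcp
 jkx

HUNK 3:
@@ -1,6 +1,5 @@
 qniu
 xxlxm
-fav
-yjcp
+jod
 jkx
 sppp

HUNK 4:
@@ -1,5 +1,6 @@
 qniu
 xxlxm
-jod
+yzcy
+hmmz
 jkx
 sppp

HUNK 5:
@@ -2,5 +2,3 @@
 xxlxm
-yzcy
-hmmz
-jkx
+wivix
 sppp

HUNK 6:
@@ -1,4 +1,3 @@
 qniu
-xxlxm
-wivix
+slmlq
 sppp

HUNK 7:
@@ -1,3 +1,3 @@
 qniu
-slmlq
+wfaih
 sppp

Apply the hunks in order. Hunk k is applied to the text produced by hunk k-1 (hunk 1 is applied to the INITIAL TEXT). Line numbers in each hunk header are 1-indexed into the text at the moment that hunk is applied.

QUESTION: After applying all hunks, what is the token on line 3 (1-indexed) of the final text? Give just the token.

Answer: sppp

Derivation:
Hunk 1: at line 2 remove [kdr] add [fav,nws] -> 8 lines: qniu xxlxm fav nws xwi bigq jkx sppp
Hunk 2: at line 3 remove [nws,xwi,bigq] add [yjcp] -> 6 lines: qniu xxlxm fav yjcp jkx sppp
Hunk 3: at line 1 remove [fav,yjcp] add [jod] -> 5 lines: qniu xxlxm jod jkx sppp
Hunk 4: at line 1 remove [jod] add [yzcy,hmmz] -> 6 lines: qniu xxlxm yzcy hmmz jkx sppp
Hunk 5: at line 2 remove [yzcy,hmmz,jkx] add [wivix] -> 4 lines: qniu xxlxm wivix sppp
Hunk 6: at line 1 remove [xxlxm,wivix] add [slmlq] -> 3 lines: qniu slmlq sppp
Hunk 7: at line 1 remove [slmlq] add [wfaih] -> 3 lines: qniu wfaih sppp
Final line 3: sppp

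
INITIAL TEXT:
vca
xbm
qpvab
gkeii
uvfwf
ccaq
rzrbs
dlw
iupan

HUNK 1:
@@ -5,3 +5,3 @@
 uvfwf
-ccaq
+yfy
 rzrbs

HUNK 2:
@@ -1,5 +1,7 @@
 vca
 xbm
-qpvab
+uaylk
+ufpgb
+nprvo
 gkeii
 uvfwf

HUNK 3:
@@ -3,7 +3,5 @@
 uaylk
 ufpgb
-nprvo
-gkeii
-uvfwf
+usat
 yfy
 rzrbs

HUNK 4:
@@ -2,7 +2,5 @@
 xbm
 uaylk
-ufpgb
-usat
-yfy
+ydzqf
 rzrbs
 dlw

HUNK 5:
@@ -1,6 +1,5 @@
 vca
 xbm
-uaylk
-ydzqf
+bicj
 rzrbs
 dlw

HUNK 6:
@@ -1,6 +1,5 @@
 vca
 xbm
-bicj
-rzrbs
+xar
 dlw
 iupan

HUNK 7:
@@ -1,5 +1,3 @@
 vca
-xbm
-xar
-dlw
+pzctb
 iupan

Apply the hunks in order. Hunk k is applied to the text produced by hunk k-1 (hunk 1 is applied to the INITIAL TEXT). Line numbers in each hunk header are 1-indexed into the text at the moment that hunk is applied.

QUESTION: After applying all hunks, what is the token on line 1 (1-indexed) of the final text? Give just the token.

Answer: vca

Derivation:
Hunk 1: at line 5 remove [ccaq] add [yfy] -> 9 lines: vca xbm qpvab gkeii uvfwf yfy rzrbs dlw iupan
Hunk 2: at line 1 remove [qpvab] add [uaylk,ufpgb,nprvo] -> 11 lines: vca xbm uaylk ufpgb nprvo gkeii uvfwf yfy rzrbs dlw iupan
Hunk 3: at line 3 remove [nprvo,gkeii,uvfwf] add [usat] -> 9 lines: vca xbm uaylk ufpgb usat yfy rzrbs dlw iupan
Hunk 4: at line 2 remove [ufpgb,usat,yfy] add [ydzqf] -> 7 lines: vca xbm uaylk ydzqf rzrbs dlw iupan
Hunk 5: at line 1 remove [uaylk,ydzqf] add [bicj] -> 6 lines: vca xbm bicj rzrbs dlw iupan
Hunk 6: at line 1 remove [bicj,rzrbs] add [xar] -> 5 lines: vca xbm xar dlw iupan
Hunk 7: at line 1 remove [xbm,xar,dlw] add [pzctb] -> 3 lines: vca pzctb iupan
Final line 1: vca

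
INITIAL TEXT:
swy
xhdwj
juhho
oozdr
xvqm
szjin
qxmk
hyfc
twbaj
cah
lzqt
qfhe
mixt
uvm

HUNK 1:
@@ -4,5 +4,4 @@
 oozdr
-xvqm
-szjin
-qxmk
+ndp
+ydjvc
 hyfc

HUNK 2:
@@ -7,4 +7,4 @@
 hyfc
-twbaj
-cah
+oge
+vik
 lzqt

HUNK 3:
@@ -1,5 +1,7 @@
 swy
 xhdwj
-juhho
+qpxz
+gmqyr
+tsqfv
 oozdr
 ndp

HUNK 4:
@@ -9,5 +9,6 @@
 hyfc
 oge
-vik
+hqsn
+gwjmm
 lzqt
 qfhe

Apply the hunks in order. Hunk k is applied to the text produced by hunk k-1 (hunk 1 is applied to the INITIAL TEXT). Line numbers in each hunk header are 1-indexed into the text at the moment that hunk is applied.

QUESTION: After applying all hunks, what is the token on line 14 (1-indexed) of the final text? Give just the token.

Answer: qfhe

Derivation:
Hunk 1: at line 4 remove [xvqm,szjin,qxmk] add [ndp,ydjvc] -> 13 lines: swy xhdwj juhho oozdr ndp ydjvc hyfc twbaj cah lzqt qfhe mixt uvm
Hunk 2: at line 7 remove [twbaj,cah] add [oge,vik] -> 13 lines: swy xhdwj juhho oozdr ndp ydjvc hyfc oge vik lzqt qfhe mixt uvm
Hunk 3: at line 1 remove [juhho] add [qpxz,gmqyr,tsqfv] -> 15 lines: swy xhdwj qpxz gmqyr tsqfv oozdr ndp ydjvc hyfc oge vik lzqt qfhe mixt uvm
Hunk 4: at line 9 remove [vik] add [hqsn,gwjmm] -> 16 lines: swy xhdwj qpxz gmqyr tsqfv oozdr ndp ydjvc hyfc oge hqsn gwjmm lzqt qfhe mixt uvm
Final line 14: qfhe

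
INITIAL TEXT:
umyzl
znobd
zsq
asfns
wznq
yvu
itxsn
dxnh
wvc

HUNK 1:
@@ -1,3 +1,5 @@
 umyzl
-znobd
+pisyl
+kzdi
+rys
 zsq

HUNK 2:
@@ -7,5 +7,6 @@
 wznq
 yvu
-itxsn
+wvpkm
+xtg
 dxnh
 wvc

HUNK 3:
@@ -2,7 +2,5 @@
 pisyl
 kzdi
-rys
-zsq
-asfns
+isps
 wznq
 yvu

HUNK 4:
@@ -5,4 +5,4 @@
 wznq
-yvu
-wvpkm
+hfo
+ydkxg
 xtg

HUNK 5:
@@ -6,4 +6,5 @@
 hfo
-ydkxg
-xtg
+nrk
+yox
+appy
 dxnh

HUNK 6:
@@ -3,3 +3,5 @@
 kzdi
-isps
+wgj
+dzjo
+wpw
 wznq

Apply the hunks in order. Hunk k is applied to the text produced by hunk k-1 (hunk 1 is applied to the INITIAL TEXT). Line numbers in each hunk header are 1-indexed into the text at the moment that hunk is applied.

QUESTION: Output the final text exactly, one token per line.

Hunk 1: at line 1 remove [znobd] add [pisyl,kzdi,rys] -> 11 lines: umyzl pisyl kzdi rys zsq asfns wznq yvu itxsn dxnh wvc
Hunk 2: at line 7 remove [itxsn] add [wvpkm,xtg] -> 12 lines: umyzl pisyl kzdi rys zsq asfns wznq yvu wvpkm xtg dxnh wvc
Hunk 3: at line 2 remove [rys,zsq,asfns] add [isps] -> 10 lines: umyzl pisyl kzdi isps wznq yvu wvpkm xtg dxnh wvc
Hunk 4: at line 5 remove [yvu,wvpkm] add [hfo,ydkxg] -> 10 lines: umyzl pisyl kzdi isps wznq hfo ydkxg xtg dxnh wvc
Hunk 5: at line 6 remove [ydkxg,xtg] add [nrk,yox,appy] -> 11 lines: umyzl pisyl kzdi isps wznq hfo nrk yox appy dxnh wvc
Hunk 6: at line 3 remove [isps] add [wgj,dzjo,wpw] -> 13 lines: umyzl pisyl kzdi wgj dzjo wpw wznq hfo nrk yox appy dxnh wvc

Answer: umyzl
pisyl
kzdi
wgj
dzjo
wpw
wznq
hfo
nrk
yox
appy
dxnh
wvc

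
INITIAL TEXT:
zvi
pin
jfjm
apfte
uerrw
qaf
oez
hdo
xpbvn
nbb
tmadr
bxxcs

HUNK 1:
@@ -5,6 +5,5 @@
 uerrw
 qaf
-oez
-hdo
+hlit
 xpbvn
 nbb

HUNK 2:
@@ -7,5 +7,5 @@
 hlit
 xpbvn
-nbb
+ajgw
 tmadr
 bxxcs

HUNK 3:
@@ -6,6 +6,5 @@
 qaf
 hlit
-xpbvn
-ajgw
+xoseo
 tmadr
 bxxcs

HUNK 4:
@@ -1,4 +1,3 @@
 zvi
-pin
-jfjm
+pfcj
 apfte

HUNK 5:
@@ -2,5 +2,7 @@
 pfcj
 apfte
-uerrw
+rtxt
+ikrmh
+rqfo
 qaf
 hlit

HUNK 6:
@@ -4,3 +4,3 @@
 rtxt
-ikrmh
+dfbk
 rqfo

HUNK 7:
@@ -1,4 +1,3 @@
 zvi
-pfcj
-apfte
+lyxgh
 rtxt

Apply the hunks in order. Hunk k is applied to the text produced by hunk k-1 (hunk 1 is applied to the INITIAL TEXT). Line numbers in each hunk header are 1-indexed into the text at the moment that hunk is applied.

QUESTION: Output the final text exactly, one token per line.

Answer: zvi
lyxgh
rtxt
dfbk
rqfo
qaf
hlit
xoseo
tmadr
bxxcs

Derivation:
Hunk 1: at line 5 remove [oez,hdo] add [hlit] -> 11 lines: zvi pin jfjm apfte uerrw qaf hlit xpbvn nbb tmadr bxxcs
Hunk 2: at line 7 remove [nbb] add [ajgw] -> 11 lines: zvi pin jfjm apfte uerrw qaf hlit xpbvn ajgw tmadr bxxcs
Hunk 3: at line 6 remove [xpbvn,ajgw] add [xoseo] -> 10 lines: zvi pin jfjm apfte uerrw qaf hlit xoseo tmadr bxxcs
Hunk 4: at line 1 remove [pin,jfjm] add [pfcj] -> 9 lines: zvi pfcj apfte uerrw qaf hlit xoseo tmadr bxxcs
Hunk 5: at line 2 remove [uerrw] add [rtxt,ikrmh,rqfo] -> 11 lines: zvi pfcj apfte rtxt ikrmh rqfo qaf hlit xoseo tmadr bxxcs
Hunk 6: at line 4 remove [ikrmh] add [dfbk] -> 11 lines: zvi pfcj apfte rtxt dfbk rqfo qaf hlit xoseo tmadr bxxcs
Hunk 7: at line 1 remove [pfcj,apfte] add [lyxgh] -> 10 lines: zvi lyxgh rtxt dfbk rqfo qaf hlit xoseo tmadr bxxcs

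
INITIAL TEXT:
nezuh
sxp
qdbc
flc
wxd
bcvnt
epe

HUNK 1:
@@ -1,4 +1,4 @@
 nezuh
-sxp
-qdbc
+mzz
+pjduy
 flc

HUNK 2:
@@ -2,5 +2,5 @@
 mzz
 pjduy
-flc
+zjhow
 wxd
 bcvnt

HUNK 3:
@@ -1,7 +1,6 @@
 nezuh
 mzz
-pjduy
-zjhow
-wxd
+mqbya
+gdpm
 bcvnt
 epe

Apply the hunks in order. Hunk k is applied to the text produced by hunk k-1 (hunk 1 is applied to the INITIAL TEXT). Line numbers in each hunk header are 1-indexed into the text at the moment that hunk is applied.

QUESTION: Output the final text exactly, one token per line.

Hunk 1: at line 1 remove [sxp,qdbc] add [mzz,pjduy] -> 7 lines: nezuh mzz pjduy flc wxd bcvnt epe
Hunk 2: at line 2 remove [flc] add [zjhow] -> 7 lines: nezuh mzz pjduy zjhow wxd bcvnt epe
Hunk 3: at line 1 remove [pjduy,zjhow,wxd] add [mqbya,gdpm] -> 6 lines: nezuh mzz mqbya gdpm bcvnt epe

Answer: nezuh
mzz
mqbya
gdpm
bcvnt
epe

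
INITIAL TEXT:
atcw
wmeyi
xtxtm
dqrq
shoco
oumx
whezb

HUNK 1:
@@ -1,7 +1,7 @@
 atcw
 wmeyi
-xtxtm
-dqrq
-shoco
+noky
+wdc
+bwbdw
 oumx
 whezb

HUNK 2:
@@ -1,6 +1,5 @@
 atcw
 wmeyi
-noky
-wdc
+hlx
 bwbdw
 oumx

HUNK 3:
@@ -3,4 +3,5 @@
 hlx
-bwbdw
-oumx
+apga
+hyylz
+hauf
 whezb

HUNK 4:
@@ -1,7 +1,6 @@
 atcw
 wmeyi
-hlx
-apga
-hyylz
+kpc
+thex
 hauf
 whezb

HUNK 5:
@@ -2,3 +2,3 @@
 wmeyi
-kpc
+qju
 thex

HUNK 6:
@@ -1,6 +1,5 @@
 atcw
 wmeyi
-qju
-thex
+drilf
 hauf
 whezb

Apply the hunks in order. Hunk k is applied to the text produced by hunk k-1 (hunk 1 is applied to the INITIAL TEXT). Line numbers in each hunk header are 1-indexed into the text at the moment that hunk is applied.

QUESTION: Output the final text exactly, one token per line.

Answer: atcw
wmeyi
drilf
hauf
whezb

Derivation:
Hunk 1: at line 1 remove [xtxtm,dqrq,shoco] add [noky,wdc,bwbdw] -> 7 lines: atcw wmeyi noky wdc bwbdw oumx whezb
Hunk 2: at line 1 remove [noky,wdc] add [hlx] -> 6 lines: atcw wmeyi hlx bwbdw oumx whezb
Hunk 3: at line 3 remove [bwbdw,oumx] add [apga,hyylz,hauf] -> 7 lines: atcw wmeyi hlx apga hyylz hauf whezb
Hunk 4: at line 1 remove [hlx,apga,hyylz] add [kpc,thex] -> 6 lines: atcw wmeyi kpc thex hauf whezb
Hunk 5: at line 2 remove [kpc] add [qju] -> 6 lines: atcw wmeyi qju thex hauf whezb
Hunk 6: at line 1 remove [qju,thex] add [drilf] -> 5 lines: atcw wmeyi drilf hauf whezb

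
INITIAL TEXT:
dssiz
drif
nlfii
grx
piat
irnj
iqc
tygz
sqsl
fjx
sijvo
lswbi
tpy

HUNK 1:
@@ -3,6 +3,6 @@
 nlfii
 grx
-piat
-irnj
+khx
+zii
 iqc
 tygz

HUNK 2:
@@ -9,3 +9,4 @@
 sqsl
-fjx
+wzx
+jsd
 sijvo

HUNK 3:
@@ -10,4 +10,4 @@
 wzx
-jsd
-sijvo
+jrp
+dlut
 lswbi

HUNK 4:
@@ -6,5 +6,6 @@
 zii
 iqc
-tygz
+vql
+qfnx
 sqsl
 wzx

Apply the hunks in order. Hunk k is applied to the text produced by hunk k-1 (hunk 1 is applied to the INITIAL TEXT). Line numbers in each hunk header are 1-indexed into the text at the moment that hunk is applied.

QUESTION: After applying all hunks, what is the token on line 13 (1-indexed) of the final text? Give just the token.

Hunk 1: at line 3 remove [piat,irnj] add [khx,zii] -> 13 lines: dssiz drif nlfii grx khx zii iqc tygz sqsl fjx sijvo lswbi tpy
Hunk 2: at line 9 remove [fjx] add [wzx,jsd] -> 14 lines: dssiz drif nlfii grx khx zii iqc tygz sqsl wzx jsd sijvo lswbi tpy
Hunk 3: at line 10 remove [jsd,sijvo] add [jrp,dlut] -> 14 lines: dssiz drif nlfii grx khx zii iqc tygz sqsl wzx jrp dlut lswbi tpy
Hunk 4: at line 6 remove [tygz] add [vql,qfnx] -> 15 lines: dssiz drif nlfii grx khx zii iqc vql qfnx sqsl wzx jrp dlut lswbi tpy
Final line 13: dlut

Answer: dlut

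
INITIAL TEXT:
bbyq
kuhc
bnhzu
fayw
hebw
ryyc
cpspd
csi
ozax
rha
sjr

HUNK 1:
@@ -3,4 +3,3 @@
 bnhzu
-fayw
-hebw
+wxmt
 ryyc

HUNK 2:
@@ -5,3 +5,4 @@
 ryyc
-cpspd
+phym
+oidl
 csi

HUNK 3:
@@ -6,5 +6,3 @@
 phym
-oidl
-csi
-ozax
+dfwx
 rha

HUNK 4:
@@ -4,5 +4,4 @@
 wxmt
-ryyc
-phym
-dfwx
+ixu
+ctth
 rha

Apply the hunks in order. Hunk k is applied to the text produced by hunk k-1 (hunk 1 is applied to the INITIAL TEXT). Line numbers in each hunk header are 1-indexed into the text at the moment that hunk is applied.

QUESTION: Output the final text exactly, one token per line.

Answer: bbyq
kuhc
bnhzu
wxmt
ixu
ctth
rha
sjr

Derivation:
Hunk 1: at line 3 remove [fayw,hebw] add [wxmt] -> 10 lines: bbyq kuhc bnhzu wxmt ryyc cpspd csi ozax rha sjr
Hunk 2: at line 5 remove [cpspd] add [phym,oidl] -> 11 lines: bbyq kuhc bnhzu wxmt ryyc phym oidl csi ozax rha sjr
Hunk 3: at line 6 remove [oidl,csi,ozax] add [dfwx] -> 9 lines: bbyq kuhc bnhzu wxmt ryyc phym dfwx rha sjr
Hunk 4: at line 4 remove [ryyc,phym,dfwx] add [ixu,ctth] -> 8 lines: bbyq kuhc bnhzu wxmt ixu ctth rha sjr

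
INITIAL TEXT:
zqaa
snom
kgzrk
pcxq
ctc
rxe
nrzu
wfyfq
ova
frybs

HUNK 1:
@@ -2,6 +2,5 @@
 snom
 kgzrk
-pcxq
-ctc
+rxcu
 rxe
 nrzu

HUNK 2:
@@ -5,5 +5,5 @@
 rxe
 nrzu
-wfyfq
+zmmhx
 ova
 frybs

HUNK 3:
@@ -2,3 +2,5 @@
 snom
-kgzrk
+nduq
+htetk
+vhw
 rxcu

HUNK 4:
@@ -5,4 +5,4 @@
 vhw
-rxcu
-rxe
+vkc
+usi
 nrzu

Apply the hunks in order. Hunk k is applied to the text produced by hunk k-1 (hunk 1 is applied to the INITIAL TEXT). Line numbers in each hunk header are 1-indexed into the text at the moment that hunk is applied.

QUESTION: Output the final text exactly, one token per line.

Hunk 1: at line 2 remove [pcxq,ctc] add [rxcu] -> 9 lines: zqaa snom kgzrk rxcu rxe nrzu wfyfq ova frybs
Hunk 2: at line 5 remove [wfyfq] add [zmmhx] -> 9 lines: zqaa snom kgzrk rxcu rxe nrzu zmmhx ova frybs
Hunk 3: at line 2 remove [kgzrk] add [nduq,htetk,vhw] -> 11 lines: zqaa snom nduq htetk vhw rxcu rxe nrzu zmmhx ova frybs
Hunk 4: at line 5 remove [rxcu,rxe] add [vkc,usi] -> 11 lines: zqaa snom nduq htetk vhw vkc usi nrzu zmmhx ova frybs

Answer: zqaa
snom
nduq
htetk
vhw
vkc
usi
nrzu
zmmhx
ova
frybs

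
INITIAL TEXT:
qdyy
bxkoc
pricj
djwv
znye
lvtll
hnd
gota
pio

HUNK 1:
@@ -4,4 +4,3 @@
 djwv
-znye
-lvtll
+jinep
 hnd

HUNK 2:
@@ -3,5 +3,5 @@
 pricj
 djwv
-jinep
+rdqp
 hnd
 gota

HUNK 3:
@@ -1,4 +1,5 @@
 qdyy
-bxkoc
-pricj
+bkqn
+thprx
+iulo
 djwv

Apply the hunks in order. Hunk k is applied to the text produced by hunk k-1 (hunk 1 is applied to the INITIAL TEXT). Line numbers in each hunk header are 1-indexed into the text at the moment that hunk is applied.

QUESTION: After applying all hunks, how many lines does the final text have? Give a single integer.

Hunk 1: at line 4 remove [znye,lvtll] add [jinep] -> 8 lines: qdyy bxkoc pricj djwv jinep hnd gota pio
Hunk 2: at line 3 remove [jinep] add [rdqp] -> 8 lines: qdyy bxkoc pricj djwv rdqp hnd gota pio
Hunk 3: at line 1 remove [bxkoc,pricj] add [bkqn,thprx,iulo] -> 9 lines: qdyy bkqn thprx iulo djwv rdqp hnd gota pio
Final line count: 9

Answer: 9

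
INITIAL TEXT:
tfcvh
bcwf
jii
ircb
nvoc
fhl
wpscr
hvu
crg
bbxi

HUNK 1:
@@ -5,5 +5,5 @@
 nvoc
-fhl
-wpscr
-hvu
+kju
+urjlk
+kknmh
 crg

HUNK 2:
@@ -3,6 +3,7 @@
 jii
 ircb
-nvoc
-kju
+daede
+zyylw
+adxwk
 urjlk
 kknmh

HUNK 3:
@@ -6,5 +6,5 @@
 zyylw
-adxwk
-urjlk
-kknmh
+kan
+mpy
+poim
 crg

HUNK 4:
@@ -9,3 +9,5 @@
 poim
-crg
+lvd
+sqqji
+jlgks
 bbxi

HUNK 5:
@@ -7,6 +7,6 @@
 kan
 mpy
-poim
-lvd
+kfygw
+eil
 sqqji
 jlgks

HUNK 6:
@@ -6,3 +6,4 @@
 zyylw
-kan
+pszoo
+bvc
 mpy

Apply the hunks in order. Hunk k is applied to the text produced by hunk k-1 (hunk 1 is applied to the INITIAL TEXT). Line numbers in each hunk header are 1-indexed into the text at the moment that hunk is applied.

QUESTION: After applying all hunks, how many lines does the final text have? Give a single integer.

Hunk 1: at line 5 remove [fhl,wpscr,hvu] add [kju,urjlk,kknmh] -> 10 lines: tfcvh bcwf jii ircb nvoc kju urjlk kknmh crg bbxi
Hunk 2: at line 3 remove [nvoc,kju] add [daede,zyylw,adxwk] -> 11 lines: tfcvh bcwf jii ircb daede zyylw adxwk urjlk kknmh crg bbxi
Hunk 3: at line 6 remove [adxwk,urjlk,kknmh] add [kan,mpy,poim] -> 11 lines: tfcvh bcwf jii ircb daede zyylw kan mpy poim crg bbxi
Hunk 4: at line 9 remove [crg] add [lvd,sqqji,jlgks] -> 13 lines: tfcvh bcwf jii ircb daede zyylw kan mpy poim lvd sqqji jlgks bbxi
Hunk 5: at line 7 remove [poim,lvd] add [kfygw,eil] -> 13 lines: tfcvh bcwf jii ircb daede zyylw kan mpy kfygw eil sqqji jlgks bbxi
Hunk 6: at line 6 remove [kan] add [pszoo,bvc] -> 14 lines: tfcvh bcwf jii ircb daede zyylw pszoo bvc mpy kfygw eil sqqji jlgks bbxi
Final line count: 14

Answer: 14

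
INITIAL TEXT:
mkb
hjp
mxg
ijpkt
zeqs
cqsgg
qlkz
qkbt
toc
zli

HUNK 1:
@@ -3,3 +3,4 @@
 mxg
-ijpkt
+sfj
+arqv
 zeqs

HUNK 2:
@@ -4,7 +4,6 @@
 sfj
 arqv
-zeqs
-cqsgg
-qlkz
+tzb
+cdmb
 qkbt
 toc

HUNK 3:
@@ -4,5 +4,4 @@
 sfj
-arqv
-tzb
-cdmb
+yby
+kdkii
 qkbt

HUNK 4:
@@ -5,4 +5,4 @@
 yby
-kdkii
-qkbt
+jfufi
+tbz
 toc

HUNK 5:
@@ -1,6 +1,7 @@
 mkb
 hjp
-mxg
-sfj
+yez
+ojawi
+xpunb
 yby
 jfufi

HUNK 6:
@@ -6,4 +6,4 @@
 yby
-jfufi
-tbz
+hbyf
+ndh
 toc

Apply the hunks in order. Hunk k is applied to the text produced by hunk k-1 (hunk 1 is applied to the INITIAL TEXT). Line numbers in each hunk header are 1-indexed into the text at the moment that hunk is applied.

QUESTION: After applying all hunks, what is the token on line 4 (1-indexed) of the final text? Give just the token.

Answer: ojawi

Derivation:
Hunk 1: at line 3 remove [ijpkt] add [sfj,arqv] -> 11 lines: mkb hjp mxg sfj arqv zeqs cqsgg qlkz qkbt toc zli
Hunk 2: at line 4 remove [zeqs,cqsgg,qlkz] add [tzb,cdmb] -> 10 lines: mkb hjp mxg sfj arqv tzb cdmb qkbt toc zli
Hunk 3: at line 4 remove [arqv,tzb,cdmb] add [yby,kdkii] -> 9 lines: mkb hjp mxg sfj yby kdkii qkbt toc zli
Hunk 4: at line 5 remove [kdkii,qkbt] add [jfufi,tbz] -> 9 lines: mkb hjp mxg sfj yby jfufi tbz toc zli
Hunk 5: at line 1 remove [mxg,sfj] add [yez,ojawi,xpunb] -> 10 lines: mkb hjp yez ojawi xpunb yby jfufi tbz toc zli
Hunk 6: at line 6 remove [jfufi,tbz] add [hbyf,ndh] -> 10 lines: mkb hjp yez ojawi xpunb yby hbyf ndh toc zli
Final line 4: ojawi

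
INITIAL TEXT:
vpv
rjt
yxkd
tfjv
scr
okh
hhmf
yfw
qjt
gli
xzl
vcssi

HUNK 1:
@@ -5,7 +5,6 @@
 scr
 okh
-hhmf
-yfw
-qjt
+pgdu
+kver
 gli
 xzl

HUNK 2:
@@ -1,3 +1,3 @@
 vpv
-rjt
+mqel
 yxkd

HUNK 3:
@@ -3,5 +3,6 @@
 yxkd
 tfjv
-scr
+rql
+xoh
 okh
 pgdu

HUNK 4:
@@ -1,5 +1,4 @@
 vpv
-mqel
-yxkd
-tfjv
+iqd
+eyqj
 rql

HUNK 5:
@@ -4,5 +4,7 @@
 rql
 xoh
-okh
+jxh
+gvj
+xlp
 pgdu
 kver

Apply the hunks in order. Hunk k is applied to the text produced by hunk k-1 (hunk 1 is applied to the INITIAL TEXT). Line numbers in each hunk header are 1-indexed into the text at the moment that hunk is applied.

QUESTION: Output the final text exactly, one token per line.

Hunk 1: at line 5 remove [hhmf,yfw,qjt] add [pgdu,kver] -> 11 lines: vpv rjt yxkd tfjv scr okh pgdu kver gli xzl vcssi
Hunk 2: at line 1 remove [rjt] add [mqel] -> 11 lines: vpv mqel yxkd tfjv scr okh pgdu kver gli xzl vcssi
Hunk 3: at line 3 remove [scr] add [rql,xoh] -> 12 lines: vpv mqel yxkd tfjv rql xoh okh pgdu kver gli xzl vcssi
Hunk 4: at line 1 remove [mqel,yxkd,tfjv] add [iqd,eyqj] -> 11 lines: vpv iqd eyqj rql xoh okh pgdu kver gli xzl vcssi
Hunk 5: at line 4 remove [okh] add [jxh,gvj,xlp] -> 13 lines: vpv iqd eyqj rql xoh jxh gvj xlp pgdu kver gli xzl vcssi

Answer: vpv
iqd
eyqj
rql
xoh
jxh
gvj
xlp
pgdu
kver
gli
xzl
vcssi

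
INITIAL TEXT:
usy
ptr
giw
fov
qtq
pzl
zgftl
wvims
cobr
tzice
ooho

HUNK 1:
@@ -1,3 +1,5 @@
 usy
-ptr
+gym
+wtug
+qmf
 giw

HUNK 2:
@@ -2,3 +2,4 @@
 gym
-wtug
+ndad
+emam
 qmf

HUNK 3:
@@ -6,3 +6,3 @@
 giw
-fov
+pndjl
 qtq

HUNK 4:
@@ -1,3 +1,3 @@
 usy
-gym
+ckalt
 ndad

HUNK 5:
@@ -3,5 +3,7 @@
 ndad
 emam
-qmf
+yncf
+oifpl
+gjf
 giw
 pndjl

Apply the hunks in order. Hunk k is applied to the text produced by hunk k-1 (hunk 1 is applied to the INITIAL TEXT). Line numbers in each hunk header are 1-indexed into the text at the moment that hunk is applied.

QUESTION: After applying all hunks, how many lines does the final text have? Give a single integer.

Answer: 16

Derivation:
Hunk 1: at line 1 remove [ptr] add [gym,wtug,qmf] -> 13 lines: usy gym wtug qmf giw fov qtq pzl zgftl wvims cobr tzice ooho
Hunk 2: at line 2 remove [wtug] add [ndad,emam] -> 14 lines: usy gym ndad emam qmf giw fov qtq pzl zgftl wvims cobr tzice ooho
Hunk 3: at line 6 remove [fov] add [pndjl] -> 14 lines: usy gym ndad emam qmf giw pndjl qtq pzl zgftl wvims cobr tzice ooho
Hunk 4: at line 1 remove [gym] add [ckalt] -> 14 lines: usy ckalt ndad emam qmf giw pndjl qtq pzl zgftl wvims cobr tzice ooho
Hunk 5: at line 3 remove [qmf] add [yncf,oifpl,gjf] -> 16 lines: usy ckalt ndad emam yncf oifpl gjf giw pndjl qtq pzl zgftl wvims cobr tzice ooho
Final line count: 16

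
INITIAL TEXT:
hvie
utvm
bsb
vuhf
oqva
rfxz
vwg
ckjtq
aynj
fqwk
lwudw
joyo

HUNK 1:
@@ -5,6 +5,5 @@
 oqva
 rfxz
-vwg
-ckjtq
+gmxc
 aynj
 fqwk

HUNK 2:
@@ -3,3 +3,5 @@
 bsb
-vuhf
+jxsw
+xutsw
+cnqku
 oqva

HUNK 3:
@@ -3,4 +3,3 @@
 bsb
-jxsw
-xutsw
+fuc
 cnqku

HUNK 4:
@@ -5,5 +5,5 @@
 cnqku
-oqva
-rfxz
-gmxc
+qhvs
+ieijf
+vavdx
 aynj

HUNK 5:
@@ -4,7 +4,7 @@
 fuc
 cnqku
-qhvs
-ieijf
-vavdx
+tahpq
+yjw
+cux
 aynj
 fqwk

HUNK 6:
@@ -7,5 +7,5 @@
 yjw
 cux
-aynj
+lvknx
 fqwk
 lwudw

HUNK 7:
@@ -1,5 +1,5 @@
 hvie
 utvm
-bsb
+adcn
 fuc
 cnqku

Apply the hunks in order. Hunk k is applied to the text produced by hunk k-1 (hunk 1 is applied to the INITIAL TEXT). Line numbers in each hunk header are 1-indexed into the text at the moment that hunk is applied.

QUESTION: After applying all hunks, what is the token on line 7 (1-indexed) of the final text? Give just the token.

Answer: yjw

Derivation:
Hunk 1: at line 5 remove [vwg,ckjtq] add [gmxc] -> 11 lines: hvie utvm bsb vuhf oqva rfxz gmxc aynj fqwk lwudw joyo
Hunk 2: at line 3 remove [vuhf] add [jxsw,xutsw,cnqku] -> 13 lines: hvie utvm bsb jxsw xutsw cnqku oqva rfxz gmxc aynj fqwk lwudw joyo
Hunk 3: at line 3 remove [jxsw,xutsw] add [fuc] -> 12 lines: hvie utvm bsb fuc cnqku oqva rfxz gmxc aynj fqwk lwudw joyo
Hunk 4: at line 5 remove [oqva,rfxz,gmxc] add [qhvs,ieijf,vavdx] -> 12 lines: hvie utvm bsb fuc cnqku qhvs ieijf vavdx aynj fqwk lwudw joyo
Hunk 5: at line 4 remove [qhvs,ieijf,vavdx] add [tahpq,yjw,cux] -> 12 lines: hvie utvm bsb fuc cnqku tahpq yjw cux aynj fqwk lwudw joyo
Hunk 6: at line 7 remove [aynj] add [lvknx] -> 12 lines: hvie utvm bsb fuc cnqku tahpq yjw cux lvknx fqwk lwudw joyo
Hunk 7: at line 1 remove [bsb] add [adcn] -> 12 lines: hvie utvm adcn fuc cnqku tahpq yjw cux lvknx fqwk lwudw joyo
Final line 7: yjw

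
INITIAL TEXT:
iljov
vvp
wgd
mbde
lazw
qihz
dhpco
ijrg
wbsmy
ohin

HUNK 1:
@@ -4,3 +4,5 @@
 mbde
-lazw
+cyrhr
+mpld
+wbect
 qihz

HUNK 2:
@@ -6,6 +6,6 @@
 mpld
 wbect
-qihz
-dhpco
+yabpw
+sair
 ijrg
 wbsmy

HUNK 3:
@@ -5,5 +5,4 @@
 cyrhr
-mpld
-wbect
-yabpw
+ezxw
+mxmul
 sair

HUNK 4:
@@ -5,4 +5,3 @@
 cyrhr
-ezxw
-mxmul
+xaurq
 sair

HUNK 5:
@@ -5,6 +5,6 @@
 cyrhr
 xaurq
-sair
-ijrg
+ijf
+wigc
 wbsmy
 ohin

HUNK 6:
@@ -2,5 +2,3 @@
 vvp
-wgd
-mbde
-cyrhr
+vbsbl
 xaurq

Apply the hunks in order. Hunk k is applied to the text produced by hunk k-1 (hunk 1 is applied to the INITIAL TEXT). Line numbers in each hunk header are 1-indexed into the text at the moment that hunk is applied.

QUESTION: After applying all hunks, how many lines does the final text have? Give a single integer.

Answer: 8

Derivation:
Hunk 1: at line 4 remove [lazw] add [cyrhr,mpld,wbect] -> 12 lines: iljov vvp wgd mbde cyrhr mpld wbect qihz dhpco ijrg wbsmy ohin
Hunk 2: at line 6 remove [qihz,dhpco] add [yabpw,sair] -> 12 lines: iljov vvp wgd mbde cyrhr mpld wbect yabpw sair ijrg wbsmy ohin
Hunk 3: at line 5 remove [mpld,wbect,yabpw] add [ezxw,mxmul] -> 11 lines: iljov vvp wgd mbde cyrhr ezxw mxmul sair ijrg wbsmy ohin
Hunk 4: at line 5 remove [ezxw,mxmul] add [xaurq] -> 10 lines: iljov vvp wgd mbde cyrhr xaurq sair ijrg wbsmy ohin
Hunk 5: at line 5 remove [sair,ijrg] add [ijf,wigc] -> 10 lines: iljov vvp wgd mbde cyrhr xaurq ijf wigc wbsmy ohin
Hunk 6: at line 2 remove [wgd,mbde,cyrhr] add [vbsbl] -> 8 lines: iljov vvp vbsbl xaurq ijf wigc wbsmy ohin
Final line count: 8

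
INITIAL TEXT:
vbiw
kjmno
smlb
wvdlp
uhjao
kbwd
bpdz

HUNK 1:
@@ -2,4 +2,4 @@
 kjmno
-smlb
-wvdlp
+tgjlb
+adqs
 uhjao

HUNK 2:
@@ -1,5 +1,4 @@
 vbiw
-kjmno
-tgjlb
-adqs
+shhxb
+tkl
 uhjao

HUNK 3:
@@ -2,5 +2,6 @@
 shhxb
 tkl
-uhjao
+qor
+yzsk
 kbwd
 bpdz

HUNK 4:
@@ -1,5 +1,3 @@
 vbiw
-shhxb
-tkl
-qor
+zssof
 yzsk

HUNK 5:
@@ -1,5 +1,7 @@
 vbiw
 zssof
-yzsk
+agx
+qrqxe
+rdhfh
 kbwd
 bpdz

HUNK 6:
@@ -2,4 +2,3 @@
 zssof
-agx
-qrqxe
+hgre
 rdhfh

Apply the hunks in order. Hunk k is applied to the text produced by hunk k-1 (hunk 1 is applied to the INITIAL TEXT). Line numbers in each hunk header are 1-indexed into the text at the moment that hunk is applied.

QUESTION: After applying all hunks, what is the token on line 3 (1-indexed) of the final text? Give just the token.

Hunk 1: at line 2 remove [smlb,wvdlp] add [tgjlb,adqs] -> 7 lines: vbiw kjmno tgjlb adqs uhjao kbwd bpdz
Hunk 2: at line 1 remove [kjmno,tgjlb,adqs] add [shhxb,tkl] -> 6 lines: vbiw shhxb tkl uhjao kbwd bpdz
Hunk 3: at line 2 remove [uhjao] add [qor,yzsk] -> 7 lines: vbiw shhxb tkl qor yzsk kbwd bpdz
Hunk 4: at line 1 remove [shhxb,tkl,qor] add [zssof] -> 5 lines: vbiw zssof yzsk kbwd bpdz
Hunk 5: at line 1 remove [yzsk] add [agx,qrqxe,rdhfh] -> 7 lines: vbiw zssof agx qrqxe rdhfh kbwd bpdz
Hunk 6: at line 2 remove [agx,qrqxe] add [hgre] -> 6 lines: vbiw zssof hgre rdhfh kbwd bpdz
Final line 3: hgre

Answer: hgre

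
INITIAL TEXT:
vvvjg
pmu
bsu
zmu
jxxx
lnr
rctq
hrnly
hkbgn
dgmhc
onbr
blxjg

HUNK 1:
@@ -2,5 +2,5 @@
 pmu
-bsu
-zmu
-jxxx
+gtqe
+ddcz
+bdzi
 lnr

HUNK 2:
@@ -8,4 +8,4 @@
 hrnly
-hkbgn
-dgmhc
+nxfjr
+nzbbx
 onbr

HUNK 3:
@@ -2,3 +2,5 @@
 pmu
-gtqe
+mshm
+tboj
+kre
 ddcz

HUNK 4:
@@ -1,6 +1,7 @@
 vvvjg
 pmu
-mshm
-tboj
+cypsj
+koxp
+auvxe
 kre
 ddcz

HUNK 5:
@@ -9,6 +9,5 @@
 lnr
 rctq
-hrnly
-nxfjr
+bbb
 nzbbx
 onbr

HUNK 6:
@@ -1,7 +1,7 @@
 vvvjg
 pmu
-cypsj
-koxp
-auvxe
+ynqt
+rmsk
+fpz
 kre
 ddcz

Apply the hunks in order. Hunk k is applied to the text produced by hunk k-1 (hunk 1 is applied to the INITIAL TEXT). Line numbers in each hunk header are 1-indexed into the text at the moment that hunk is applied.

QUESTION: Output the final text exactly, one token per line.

Hunk 1: at line 2 remove [bsu,zmu,jxxx] add [gtqe,ddcz,bdzi] -> 12 lines: vvvjg pmu gtqe ddcz bdzi lnr rctq hrnly hkbgn dgmhc onbr blxjg
Hunk 2: at line 8 remove [hkbgn,dgmhc] add [nxfjr,nzbbx] -> 12 lines: vvvjg pmu gtqe ddcz bdzi lnr rctq hrnly nxfjr nzbbx onbr blxjg
Hunk 3: at line 2 remove [gtqe] add [mshm,tboj,kre] -> 14 lines: vvvjg pmu mshm tboj kre ddcz bdzi lnr rctq hrnly nxfjr nzbbx onbr blxjg
Hunk 4: at line 1 remove [mshm,tboj] add [cypsj,koxp,auvxe] -> 15 lines: vvvjg pmu cypsj koxp auvxe kre ddcz bdzi lnr rctq hrnly nxfjr nzbbx onbr blxjg
Hunk 5: at line 9 remove [hrnly,nxfjr] add [bbb] -> 14 lines: vvvjg pmu cypsj koxp auvxe kre ddcz bdzi lnr rctq bbb nzbbx onbr blxjg
Hunk 6: at line 1 remove [cypsj,koxp,auvxe] add [ynqt,rmsk,fpz] -> 14 lines: vvvjg pmu ynqt rmsk fpz kre ddcz bdzi lnr rctq bbb nzbbx onbr blxjg

Answer: vvvjg
pmu
ynqt
rmsk
fpz
kre
ddcz
bdzi
lnr
rctq
bbb
nzbbx
onbr
blxjg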